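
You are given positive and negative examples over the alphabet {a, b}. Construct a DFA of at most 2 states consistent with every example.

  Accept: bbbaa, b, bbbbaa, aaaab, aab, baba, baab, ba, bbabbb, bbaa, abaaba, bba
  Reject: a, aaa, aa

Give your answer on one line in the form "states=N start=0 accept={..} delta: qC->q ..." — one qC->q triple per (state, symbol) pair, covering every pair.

states=2 start=0 accept={1} delta: 0a->0 0b->1 1a->1 1b->1

Grow the machine one transition at a time. Run the examples from 0; the earliest place one falls off (shortest prefix, ties alphabetical) gets sent to the lowest-numbered state that keeps every Accept/Reject pair distinguishable — a pair clashes when both reach the same state with identical unread suffix — and to a fresh state only if none does.
a: 0a undefined. 0a->0: ok.
b: 0b undefined. 0b->0: no, bbbaa/a meet in 0. Open state 1: 0b->1.
ba: 1a undefined. 1a->0: no, baba/a meet in 0. 1a->1: ok.
bb: 1b undefined. 1b->0: no, bbbbaa/a meet in 0. 1b->1: ok.
All examples now run through 2 states with every (state, symbol) defined. Accept strings end in {1}, Reject strings end in {0}; accept={1}.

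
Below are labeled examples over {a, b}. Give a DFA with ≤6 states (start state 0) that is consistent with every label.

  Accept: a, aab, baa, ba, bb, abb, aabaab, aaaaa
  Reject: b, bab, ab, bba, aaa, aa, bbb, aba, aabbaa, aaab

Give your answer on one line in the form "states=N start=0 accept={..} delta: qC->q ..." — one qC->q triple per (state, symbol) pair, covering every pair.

states=6 start=0 accept={0,1,5} delta: 0a->1 0b->2 1a->3 1b->3 2a->0 2b->1 3a->4 3b->5 4a->0 4b->2 5a->1 5b->0

Grow the machine one transition at a time. Run the examples from 0; the earliest place one falls off (shortest prefix, ties alphabetical) gets sent to the lowest-numbered state that keeps every Accept/Reject pair distinguishable — a pair clashes when both reach the same state with identical unread suffix — and to a fresh state only if none does.
a: 0a undefined. 0a->0: no, a/aaa meet in 0. Open state 1: 0a->1.
b: 0b undefined. 0b->0: no, a/bba meet in 1. 0b->1: no, a/b meet in 1. Open state 2: 0b->2.
aa: 1a undefined. 1a->0: no, a/aaa meet in 1. 1a->1: no, a/aaa meet in 1. 1a->2: no, ba/aaa meet in 2 with "a" left. Open state 3: 1a->3.
ab: 1b undefined. 1b->0: no, a/aba meet in 1. 1b->1: no, a/ab meet in 1. 1b->2: no, ba/aba meet in 2 with "a" left. 1b->3: ok.
ba: 2a undefined. 2a->0: ok.
bb: 2b undefined. 2b->0: no, a/bba meet in 1. 2b->1: ok.
aaa: 3a undefined. 3a->0: no, ba/aaa meet in 0. 3a->1: no, a/aaa meet in 1. 3a->2: no, a/aaab meet in 1. 3a->3: no, aab/aaab meet in 3 with "b" left. Open state 4: 3a->4.
aab: 3b undefined. 3b->0: no, a/aabbaa meet in 1. 3b->1: no, aabaab/aaab meet in 4 with "b" left. 3b->2: no, aab/b meet in 2. 3b->3: no, aab/ab meet in 3. 3b->4: no, aab/aaa meet in 4. Open state 5: 3b->5.
aaaa: 4a undefined. 4a->0: ok.
aaab: 4b undefined. 4b->0: no, ba/aaab meet in 0. 4b->1: no, a/aaab meet in 1. 4b->2: ok.
aaba: 5a undefined. 5a->0: no, aabaab/ab meet in 3. 5a->1: ok.
aabb: 5b undefined. 5b->0: ok.
All examples now run through 6 states with every (state, symbol) defined. Accept strings end in {0,1,5}, Reject strings end in {2,3,4}; accept={0,1,5}.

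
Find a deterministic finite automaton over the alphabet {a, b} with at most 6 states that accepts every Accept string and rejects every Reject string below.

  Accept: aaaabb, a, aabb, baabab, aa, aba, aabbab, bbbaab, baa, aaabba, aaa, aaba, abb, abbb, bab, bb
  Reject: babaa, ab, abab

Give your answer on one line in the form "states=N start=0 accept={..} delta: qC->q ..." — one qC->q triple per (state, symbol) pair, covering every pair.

Fold the examples into a partial DFA from state 0: repeatedly fix the first undefined (state, symbol) met by the shortest-then-alphabetical prefix, trying targets in increasing order and rejecting any under which an Accept and a Reject string meet in one state with the same remainder; add a state when all current targets are rejected. Accepting states are where Accept strings end.
a: 0a undefined. 0a->0: no, bab/abab meet in 0 with "bab" left. Open state 1: 0a->1.
b: 0b undefined. 0b->0: no, bab/ab meet in 1 with "b" left. 0b->1: no, bb/ab meet in 1 with "b" left. Open state 2: 0b->2.
aa: 1a undefined. 1a->0: ok.
ab: 1b undefined. 1b->0: no, aa/ab meet in 0. 1b->1: no, a/ab meet in 1. 1b->2: no, bab/abab meet in 2 with "ab" left. Open state 3: 1b->3.
ba: 2a undefined. 2a->0: no, a/babaa meet in 1. 2a->1: no, baabab/ab meet in 3. 2a->2: ok.
bb: 2b undefined. 2b->0: no, aaaabb/babaa meet in 0. 2b->1: no, aaaabb/babaa meet in 1. 2b->2: no, aaaabb/babaa meet in 2. 2b->3: no, aaaabb/ab meet in 3. Open state 4: 2b->4.
aba: 3a undefined. 3a->0: no, baa/abab meet in 2. 3a->1: ok.
abb: 3b undefined. 3b->0: ok.
bbb: 4b undefined. 4b->0: ok.
baba: 4a undefined. 4a->0: no, a/babaa meet in 1. 4a->1: no, baabab/ab meet in 3. 4a->2: no, bbbaab/babaa meet in 2. 4a->3: no, a/babaa meet in 1. 4a->4: no, aaaabb/babaa meet in 4. Open state 5: 4a->5.
babaa: 5a undefined. 5a->0: no, aa/babaa meet in 0. 5a->1: no, a/babaa meet in 1. 5a->2: no, bbbaab/babaa meet in 2. 5a->3: ok.
aabbab: 5b undefined. 5b->0: ok.
All examples now run through 6 states with every (state, symbol) defined. Accept strings end in {0,1,2,4}, Reject strings end in {3}; accept={0,1,2,4}.

states=6 start=0 accept={0,1,2,4} delta: 0a->1 0b->2 1a->0 1b->3 2a->2 2b->4 3a->1 3b->0 4a->5 4b->0 5a->3 5b->0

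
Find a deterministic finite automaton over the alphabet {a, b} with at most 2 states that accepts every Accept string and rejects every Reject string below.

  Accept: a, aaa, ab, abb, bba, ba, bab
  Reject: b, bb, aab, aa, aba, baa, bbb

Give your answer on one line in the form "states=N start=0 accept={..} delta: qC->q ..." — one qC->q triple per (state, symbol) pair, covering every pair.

Grow the machine one transition at a time. Run the examples from 0; the earliest place one falls off (shortest prefix, ties alphabetical) gets sent to the lowest-numbered state that keeps every Accept/Reject pair distinguishable — a pair clashes when both reach the same state with identical unread suffix — and to a fresh state only if none does.
a: 0a undefined. 0a->0: no, a/aa meet in 0. Open state 1: 0a->1.
b: 0b undefined. 0b->0: ok.
aa: 1a undefined. 1a->0: ok.
ab: 1b undefined. 1b->0: no, a/aba meet in 1. 1b->1: ok.
All examples now run through 2 states with every (state, symbol) defined. Accept strings end in {1}, Reject strings end in {0}; accept={1}.

states=2 start=0 accept={1} delta: 0a->1 0b->0 1a->0 1b->1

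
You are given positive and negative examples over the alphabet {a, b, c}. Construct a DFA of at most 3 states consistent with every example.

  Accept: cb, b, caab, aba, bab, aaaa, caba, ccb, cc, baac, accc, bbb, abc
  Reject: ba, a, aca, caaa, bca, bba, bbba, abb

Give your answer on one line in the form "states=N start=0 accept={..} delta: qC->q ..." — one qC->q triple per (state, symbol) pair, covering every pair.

Grow the machine one transition at a time. Run the examples from 0; the earliest place one falls off (shortest prefix, ties alphabetical) gets sent to the lowest-numbered state that keeps every Accept/Reject pair distinguishable — a pair clashes when both reach the same state with identical unread suffix — and to a fresh state only if none does.
a: 0a undefined. 0a->0: no, aba/ba meet in 0 with "ba" left. Open state 1: 0a->1.
b: 0b undefined. 0b->0: ok.
c: 0c undefined. 0c->0: ok.
aa: 1a undefined. 1a->0: ok.
ab: 1b undefined. 1b->0: no, cb/abb meet in 0. 1b->1: no, bab/ba meet in 1. Open state 2: 1b->2.
ac: 1c undefined. 1c->0: ok.
aba: 2a undefined. 2a->0: ok.
abb: 2b undefined. 2b->0: no, cb/abb meet in 0. 2b->1: ok.
abc: 2c undefined. 2c->0: ok.
All examples now run through 3 states with every (state, symbol) defined. Accept strings end in {0,2}, Reject strings end in {1}; accept={0,2}.

states=3 start=0 accept={0,2} delta: 0a->1 0b->0 0c->0 1a->0 1b->2 1c->0 2a->0 2b->1 2c->0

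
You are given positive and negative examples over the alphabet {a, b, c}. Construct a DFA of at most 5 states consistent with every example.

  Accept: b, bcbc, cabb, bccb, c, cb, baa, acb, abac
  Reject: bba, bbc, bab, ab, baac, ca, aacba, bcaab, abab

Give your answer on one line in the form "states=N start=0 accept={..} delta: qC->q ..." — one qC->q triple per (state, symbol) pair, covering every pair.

states=5 start=0 accept={0,1,2} delta: 0a->1 0b->1 0c->2 1a->1 1b->3 1c->3 2a->3 2b->0 2c->0 3a->4 3b->2 3c->3 4a->1 4b->3 4c->0

State merging on the prefix tree: take the shortest (then alphabetical) example prefix whose next move is undefined and point that move at state 0, else 1, else 2, ...; a target is out if some Accept/Reject pair would then sit in one state with the same input left (inseparable). If every existing state is out, open a new one.
a: 0a undefined. 0a->0: no, b/ab meet in 0 with "b" left. Open state 1: 0a->1.
b: 0b undefined. 0b->0: no, c/bbc meet in 0 with "c" left. 0b->1: ok.
c: 0c undefined. 0c->0: no, b/ca meet in 1. 0c->1: no, cb/ab meet in 1 with "b" left. Open state 2: 0c->2.
aa: 1a undefined. 1a->0: no, b/bab meet in 1. 1a->1: ok.
ab: 1b undefined. 1b->0: no, b/bba meet in 1. 1b->1: no, b/bba meet in 1. 1b->2: no, c/bab meet in 2. Open state 3: 1b->3.
ac: 1c undefined. 1c->0: no, b/aacba meet in 1. 1c->1: no, b/baac meet in 1. 1c->2: no, c/baac meet in 2. 1c->3: ok.
ca: 2a undefined. 2a->0: no, cabb/bab meet in 3. 2a->1: no, b/ca meet in 1. 2a->2: no, c/ca meet in 2. 2a->3: ok.
cb: 2b undefined. 2b->0: ok.
aba: 3a undefined. 3a->0: no, b/abab meet in 1. 3a->1: no, b/bba meet in 1. 3a->2: no, c/bba meet in 2. 3a->3: no, acb/bcaab meet in 3 with "b" left. Open state 4: 3a->4.
acb: 3b undefined. 3b->0: no, b/aacba meet in 1. 3b->1: no, b/aacba meet in 1. 3b->2: ok.
bbc: 3c undefined. 3c->0: no, cabb/bbc meet in 0. 3c->1: no, b/bbc meet in 1. 3c->2: no, c/bbc meet in 2. 3c->3: ok.
abab: 4b undefined. 4b->0: no, cabb/abab meet in 0. 4b->1: no, b/abab meet in 1. 4b->2: no, bccb/abab meet in 2. 4b->3: ok.
abac: 4c undefined. 4c->0: ok.
bcaa: 4a undefined. 4a->0: no, b/bcaab meet in 1. 4a->1: ok.
bcbc: 2c undefined. 2c->0: ok.
All examples now run through 5 states with every (state, symbol) defined. Accept strings end in {0,1,2}, Reject strings end in {3,4}; accept={0,1,2}.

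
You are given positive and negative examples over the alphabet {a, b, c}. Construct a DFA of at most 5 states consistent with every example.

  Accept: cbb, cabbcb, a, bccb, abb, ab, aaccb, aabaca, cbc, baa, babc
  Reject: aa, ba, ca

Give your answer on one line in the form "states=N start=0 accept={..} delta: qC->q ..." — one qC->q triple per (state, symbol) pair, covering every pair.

Fold the examples into a partial DFA from state 0: repeatedly fix the first undefined (state, symbol) met by the shortest-then-alphabetical prefix, trying targets in increasing order and rejecting any under which an Accept and a Reject string meet in one state with the same remainder; add a state when all current targets are rejected. Accepting states are where Accept strings end.
a: 0a undefined. 0a->0: no, a/aa meet in 0. Open state 1: 0a->1.
b: 0b undefined. 0b->0: no, a/ba meet in 1. 0b->1: ok.
c: 0c undefined. 0c->0: no, a/ca meet in 1. 0c->1: ok.
aa: 1a undefined. 1a->0: no, aabaca/aa meet in 0. 1a->1: no, a/aa meet in 1. Open state 2: 1a->2.
ab: 1b undefined. 1b->0: ok.
bc: 1c undefined. 1c->0: ok.
aab: 2b undefined. 2b->0: ok.
aac: 2c undefined. 2c->0: ok.
baa: 2a undefined. 2a->0: ok.
All examples now run through 3 states with every (state, symbol) defined. Accept strings end in {0,1}, Reject strings end in {2}; accept={0,1}.

states=3 start=0 accept={0,1} delta: 0a->1 0b->1 0c->1 1a->2 1b->0 1c->0 2a->0 2b->0 2c->0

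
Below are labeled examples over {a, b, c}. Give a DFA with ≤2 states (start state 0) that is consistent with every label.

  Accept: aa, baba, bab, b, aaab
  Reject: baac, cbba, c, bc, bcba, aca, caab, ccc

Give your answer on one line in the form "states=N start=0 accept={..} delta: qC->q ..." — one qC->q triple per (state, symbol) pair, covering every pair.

states=2 start=0 accept={0} delta: 0a->0 0b->0 0c->1 1a->1 1b->1 1c->0

Grow the machine one transition at a time. Run the examples from 0; the earliest place one falls off (shortest prefix, ties alphabetical) gets sent to the lowest-numbered state that keeps every Accept/Reject pair distinguishable — a pair clashes when both reach the same state with identical unread suffix — and to a fresh state only if none does.
a: 0a undefined. 0a->0: ok.
b: 0b undefined. 0b->0: ok.
c: 0c undefined. 0c->0: no, aa/baac meet in 0. Open state 1: 0c->1.
ca: 1a undefined. 1a->0: no, aa/aca meet in 0. 1a->1: ok.
cb: 1b undefined. 1b->0: no, aa/cbba meet in 0. 1b->1: ok.
cc: 1c undefined. 1c->0: ok.
All examples now run through 2 states with every (state, symbol) defined. Accept strings end in {0}, Reject strings end in {1}; accept={0}.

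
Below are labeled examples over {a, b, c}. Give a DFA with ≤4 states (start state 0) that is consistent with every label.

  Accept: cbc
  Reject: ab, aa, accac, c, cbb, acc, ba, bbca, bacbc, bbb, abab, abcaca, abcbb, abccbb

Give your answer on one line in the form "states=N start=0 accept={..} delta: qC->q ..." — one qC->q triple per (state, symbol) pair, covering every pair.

states=3 start=0 accept={2} delta: 0a->0 0b->1 0c->0 1a->1 1b->0 1c->2 2a->0 2b->0 2c->0

State merging on the prefix tree: take the shortest (then alphabetical) example prefix whose next move is undefined and point that move at state 0, else 1, else 2, ...; a target is out if some Accept/Reject pair would then sit in one state with the same input left (inseparable). If every existing state is out, open a new one.
a: 0a undefined. 0a->0: ok.
b: 0b undefined. 0b->0: no, cbc/bacbc meet in 0 with "cbc" left. Open state 1: 0b->1.
c: 0c undefined. 0c->0: ok.
ba: 1a undefined. 1a->0: no, cbc/bacbc meet in 1 with "c" left. 1a->1: ok.
bb: 1b undefined. 1b->0: ok.
abc: 1c undefined. 1c->0: no, cbc/aa meet in 0. 1c->1: no, cbc/ab meet in 1. Open state 2: 1c->2.
abca: 2a undefined. 2a->0: ok.
abcb: 2b undefined. 2b->0: ok.
abcc: 2c undefined. 2c->0: ok.
All examples now run through 3 states with every (state, symbol) defined. Accept strings end in {2}, Reject strings end in {0,1}; accept={2}.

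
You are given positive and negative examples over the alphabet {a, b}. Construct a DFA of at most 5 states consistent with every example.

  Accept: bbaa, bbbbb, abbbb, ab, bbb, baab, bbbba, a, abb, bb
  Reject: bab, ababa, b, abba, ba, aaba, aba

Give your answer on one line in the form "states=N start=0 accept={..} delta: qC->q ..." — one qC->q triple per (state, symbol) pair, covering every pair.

states=5 start=0 accept={1,3,4} delta: 0a->1 0b->2 1a->0 1b->1 2a->0 2b->3 3a->0 3b->4 4a->1 4b->4

Grow the machine one transition at a time. Run the examples from 0; the earliest place one falls off (shortest prefix, ties alphabetical) gets sent to the lowest-numbered state that keeps every Accept/Reject pair distinguishable — a pair clashes when both reach the same state with identical unread suffix — and to a fresh state only if none does.
a: 0a undefined. 0a->0: no, ab/b meet in 0 with "b" left. Open state 1: 0a->1.
b: 0b undefined. 0b->0: no, bbbbb/b meet in 0. 0b->1: no, a/b meet in 1. Open state 2: 0b->2.
aa: 1a undefined. 1a->0: ok.
ab: 1b undefined. 1b->0: no, a/ababa meet in 1. 1b->1: ok.
ba: 2a undefined. 2a->0: ok.
bb: 2b undefined. 2b->0: no, bbaa/ababa meet in 0. 2b->1: no, bbbba/ababa meet in 0. 2b->2: no, bbbbb/bab meet in 2. Open state 3: 2b->3.
bba: 3a undefined. 3a->0: ok.
bbb: 3b undefined. 3b->0: no, bbb/ababa meet in 0. 3b->1: no, bbbba/ababa meet in 0. 3b->2: no, bbbbb/bab meet in 2. 3b->3: no, bbbba/ababa meet in 0. Open state 4: 3b->4.
bbbb: 4b undefined. 4b->0: no, bbbbb/bab meet in 2. 4b->1: no, bbbba/ababa meet in 0. 4b->2: no, bbbba/ababa meet in 0. 4b->3: no, bbbba/ababa meet in 0. 4b->4: ok.
bbbba: 4a undefined. 4a->0: no, bbbba/ababa meet in 0. 4a->1: ok.
All examples now run through 5 states with every (state, symbol) defined. Accept strings end in {1,3,4}, Reject strings end in {0,2}; accept={1,3,4}.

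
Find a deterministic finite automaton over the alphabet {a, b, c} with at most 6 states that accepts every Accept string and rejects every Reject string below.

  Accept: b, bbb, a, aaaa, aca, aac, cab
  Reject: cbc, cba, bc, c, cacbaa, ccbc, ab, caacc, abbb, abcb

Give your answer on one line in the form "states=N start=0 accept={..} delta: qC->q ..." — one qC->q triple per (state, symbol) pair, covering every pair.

Fold the examples into a partial DFA from state 0: repeatedly fix the first undefined (state, symbol) met by the shortest-then-alphabetical prefix, trying targets in increasing order and rejecting any under which an Accept and a Reject string meet in one state with the same remainder; add a state when all current targets are rejected. Accepting states are where Accept strings end.
a: 0a undefined. 0a->0: no, b/ab meet in 0 with "b" left. Open state 1: 0a->1.
b: 0b undefined. 0b->0: ok.
c: 0c undefined. 0c->0: no, b/cbc meet in 0. 0c->1: no, a/bc meet in 1. Open state 2: 0c->2.
aa: 1a undefined. 1a->0: no, aac/bc meet in 2. 1a->1: ok.
ab: 1b undefined. 1b->0: no, b/ab meet in 0. 1b->1: no, a/ab meet in 1. 1b->2: ok.
ac: 1c undefined. 1c->0: ok.
ca: 2a undefined. 2a->0: ok.
cb: 2b undefined. 2b->0: no, b/abbb meet in 0. 2b->1: no, b/cbc meet in 0. 2b->2: no, b/cba meet in 0. Open state 3: 2b->3.
cc: 2c undefined. 2c->0: no, b/abcb meet in 0. 2c->1: no, a/ccbc meet in 1. 2c->2: ok.
cba: 3a undefined. 3a->0: no, b/cba meet in 0. 3a->1: no, a/cba meet in 1. 3a->2: no, b/cacbaa meet in 0. 3a->3: ok.
cbc: 3c undefined. 3c->0: no, b/cbc meet in 0. 3c->1: no, a/cbc meet in 1. 3c->2: ok.
abbb: 3b undefined. 3b->0: no, b/abbb meet in 0. 3b->1: no, a/abbb meet in 1. 3b->2: ok.
All examples now run through 4 states with every (state, symbol) defined. Accept strings end in {0,1}, Reject strings end in {2,3}; accept={0,1}.

states=4 start=0 accept={0,1} delta: 0a->1 0b->0 0c->2 1a->1 1b->2 1c->0 2a->0 2b->3 2c->2 3a->3 3b->2 3c->2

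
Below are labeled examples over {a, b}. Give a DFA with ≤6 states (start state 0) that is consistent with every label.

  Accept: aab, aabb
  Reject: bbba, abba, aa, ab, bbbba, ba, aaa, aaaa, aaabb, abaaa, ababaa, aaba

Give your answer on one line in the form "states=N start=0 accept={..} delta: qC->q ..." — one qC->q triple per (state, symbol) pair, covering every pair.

Fold the examples into a partial DFA from state 0: repeatedly fix the first undefined (state, symbol) met by the shortest-then-alphabetical prefix, trying targets in increasing order and rejecting any under which an Accept and a Reject string meet in one state with the same remainder; add a state when all current targets are rejected. Accepting states are where Accept strings end.
a: 0a undefined. 0a->0: no, aab/ab meet in 0 with "b" left. Open state 1: 0a->1.
b: 0b undefined. 0b->0: ok.
aa: 1a undefined. 1a->0: no, aab/aa meet in 0. 1a->1: no, aab/ab meet in 1 with "b" left. Open state 2: 1a->2.
ab: 1b undefined. 1b->0: ok.
aaa: 2a undefined. 2a->0: ok.
aab: 2b undefined. 2b->0: no, aab/ab meet in 0. 2b->1: no, aab/bbba meet in 1. 2b->2: no, aab/aa meet in 2. Open state 3: 2b->3.
aaba: 3a undefined. 3a->0: ok.
aabb: 3b undefined. 3b->0: no, aabb/ab meet in 0. 3b->1: no, aabb/bbba meet in 1. 3b->2: no, aabb/aa meet in 2. 3b->3: ok.
All examples now run through 4 states with every (state, symbol) defined. Accept strings end in {3}, Reject strings end in {0,1,2}; accept={3}.

states=4 start=0 accept={3} delta: 0a->1 0b->0 1a->2 1b->0 2a->0 2b->3 3a->0 3b->3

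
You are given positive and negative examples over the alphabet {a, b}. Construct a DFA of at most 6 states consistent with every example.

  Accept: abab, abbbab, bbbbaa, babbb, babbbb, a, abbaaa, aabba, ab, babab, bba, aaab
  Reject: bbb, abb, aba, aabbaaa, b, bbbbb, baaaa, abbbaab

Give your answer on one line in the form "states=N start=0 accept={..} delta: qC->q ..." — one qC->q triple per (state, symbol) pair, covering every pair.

states=5 start=0 accept={1,2,4} delta: 0a->1 0b->0 1a->2 1b->2 2a->3 2b->3 3a->0 3b->4 4a->1 4b->1

State merging on the prefix tree: take the shortest (then alphabetical) example prefix whose next move is undefined and point that move at state 0, else 1, else 2, ...; a target is out if some Accept/Reject pair would then sit in one state with the same input left (inseparable). If every existing state is out, open a new one.
a: 0a undefined. 0a->0: no, abbaaa/aabbaaa meet in 0 with "bbaaa" left. Open state 1: 0a->1.
b: 0b undefined. 0b->0: ok.
aa: 1a undefined. 1a->0: no, bbbbaa/bbb meet in 0. 1a->1: no, bbbbaa/baaaa meet in 1. Open state 2: 1a->2.
ab: 1b undefined. 1b->0: no, abab/bbb meet in 0. 1b->1: no, bbbbaa/aba meet in 2. 1b->2: ok.
aaa: 2a undefined. 2a->0: no, abab/bbb meet in 0. 2a->1: no, abab/baaaa meet in 2. 2a->2: no, abab/abb meet in 2 with "b" left. Open state 3: 2a->3.
aab: 2b undefined. 2b->0: no, babbb/bbb meet in 0. 2b->1: no, babbbb/abb meet in 1. 2b->2: no, bbbbaa/abb meet in 2. 2b->3: ok.
aaab: 3b undefined. 3b->0: no, abab/bbb meet in 0. 3b->1: no, abab/abbbaab meet in 1. 3b->2: no, babbbb/abb meet in 3. 3b->3: no, abab/abb meet in 3. Open state 4: 3b->4.
abba: 3a undefined. 3a->0: ok.
aabba: 4a undefined. 4a->0: no, abbbab/bbb meet in 0. 4a->1: ok.
babbbb: 4b undefined. 4b->0: no, babbbb/bbb meet in 0. 4b->1: ok.
All examples now run through 5 states with every (state, symbol) defined. Accept strings end in {1,2,4}, Reject strings end in {0,3}; accept={1,2,4}.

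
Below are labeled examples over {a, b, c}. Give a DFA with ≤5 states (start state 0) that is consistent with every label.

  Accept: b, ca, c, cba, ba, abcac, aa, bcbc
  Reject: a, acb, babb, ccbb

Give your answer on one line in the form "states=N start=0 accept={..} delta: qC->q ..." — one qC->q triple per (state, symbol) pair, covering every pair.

State merging on the prefix tree: take the shortest (then alphabetical) example prefix whose next move is undefined and point that move at state 0, else 1, else 2, ...; a target is out if some Accept/Reject pair would then sit in one state with the same input left (inseparable). If every existing state is out, open a new one.
a: 0a undefined. 0a->0: no, aa/a meet in 0. Open state 1: 0a->1.
b: 0b undefined. 0b->0: no, ba/a meet in 1. 0b->1: no, b/a meet in 1. Open state 2: 0b->2.
c: 0c undefined. 0c->0: no, ca/a meet in 1. 0c->1: no, c/a meet in 1. 0c->2: ok.
aa: 1a undefined. 1a->0: ok.
ab: 1b undefined. 1b->0: ok.
ac: 1c undefined. 1c->0: no, b/acb meet in 2. 1c->1: no, aa/acb meet in 0. 1c->2: ok.
ba: 2a undefined. 2a->0: ok.
bc: 2c undefined. 2c->0: ok.
cb: 2b undefined. 2b->0: no, ca/acb meet in 0. 2b->1: ok.
All examples now run through 3 states with every (state, symbol) defined. Accept strings end in {0,2}, Reject strings end in {1}; accept={0,2}.

states=3 start=0 accept={0,2} delta: 0a->1 0b->2 0c->2 1a->0 1b->0 1c->2 2a->0 2b->1 2c->0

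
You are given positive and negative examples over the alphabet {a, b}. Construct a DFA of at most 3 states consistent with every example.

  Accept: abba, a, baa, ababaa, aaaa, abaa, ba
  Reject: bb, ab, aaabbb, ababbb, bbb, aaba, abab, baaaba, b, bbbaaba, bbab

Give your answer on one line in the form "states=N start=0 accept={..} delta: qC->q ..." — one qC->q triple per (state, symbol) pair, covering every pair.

Grow the machine one transition at a time. Run the examples from 0; the earliest place one falls off (shortest prefix, ties alphabetical) gets sent to the lowest-numbered state that keeps every Accept/Reject pair distinguishable — a pair clashes when both reach the same state with identical unread suffix — and to a fresh state only if none does.
a: 0a undefined. 0a->0: no, ba/aaba meet in 0 with "ba" left. Open state 1: 0a->1.
b: 0b undefined. 0b->0: ok.
aa: 1a undefined. 1a->0: no, a/aaba meet in 1. 1a->1: ok.
ab: 1b undefined. 1b->0: no, abba/aaba meet in 1. 1b->1: no, abba/ab meet in 1. Open state 2: 1b->2.
aba: 2a undefined. 2a->0: ok.
abb: 2b undefined. 2b->0: ok.
All examples now run through 3 states with every (state, symbol) defined. Accept strings end in {1}, Reject strings end in {0,2}; accept={1}.

states=3 start=0 accept={1} delta: 0a->1 0b->0 1a->1 1b->2 2a->0 2b->0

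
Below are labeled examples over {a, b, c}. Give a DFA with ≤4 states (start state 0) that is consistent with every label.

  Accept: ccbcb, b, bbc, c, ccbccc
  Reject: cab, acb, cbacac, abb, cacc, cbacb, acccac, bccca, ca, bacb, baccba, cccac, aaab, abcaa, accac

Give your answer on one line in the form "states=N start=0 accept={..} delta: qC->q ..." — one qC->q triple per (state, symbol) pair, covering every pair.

states=4 start=0 accept={0} delta: 0a->1 0b->0 0c->0 1a->0 1b->1 1c->2 2a->2 2b->1 2c->3 3a->1 3b->0 3c->0

Fold the examples into a partial DFA from state 0: repeatedly fix the first undefined (state, symbol) met by the shortest-then-alphabetical prefix, trying targets in increasing order and rejecting any under which an Accept and a Reject string meet in one state with the same remainder; add a state when all current targets are rejected. Accepting states are where Accept strings end.
a: 0a undefined. 0a->0: no, b/aaab meet in 0 with "b" left. Open state 1: 0a->1.
b: 0b undefined. 0b->0: ok.
c: 0c undefined. 0c->0: ok.
aa: 1a undefined. 1a->0: ok.
ab: 1b undefined. 1b->0: no, ccbcb/cab meet in 0. 1b->1: ok.
ac: 1c undefined. 1c->0: no, ccbcb/acb meet in 0. 1c->1: no, ccbcb/cbacac meet in 0. Open state 2: 1c->2.
acb: 2b undefined. 2b->0: no, ccbcb/acb meet in 0. 2b->1: ok.
acc: 2c undefined. 2c->0: no, ccbcb/cacc meet in 0. 2c->1: no, ccbcb/baccba meet in 0. 2c->2: no, ccbcb/baccba meet in 0. Open state 3: 2c->3.
abca: 2a undefined. 2a->0: no, ccbcb/cbacac meet in 0. 2a->1: no, ccbcb/abcaa meet in 0. 2a->2: ok.
acca: 3a undefined. 3a->0: no, ccbcb/accac meet in 0. 3a->1: ok.
accc: 3c undefined. 3c->0: ok.
baccb: 3b undefined. 3b->0: ok.
All examples now run through 4 states with every (state, symbol) defined. Accept strings end in {0}, Reject strings end in {1,2,3}; accept={0}.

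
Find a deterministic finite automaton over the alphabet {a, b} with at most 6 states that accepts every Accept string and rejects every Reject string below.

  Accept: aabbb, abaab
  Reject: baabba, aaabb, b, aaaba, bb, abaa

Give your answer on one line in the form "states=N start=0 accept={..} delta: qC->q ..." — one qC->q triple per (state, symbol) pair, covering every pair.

states=3 start=0 accept={0} delta: 0a->0 0b->1 1a->2 1b->2 2a->2 2b->0

Fold the examples into a partial DFA from state 0: repeatedly fix the first undefined (state, symbol) met by the shortest-then-alphabetical prefix, trying targets in increasing order and rejecting any under which an Accept and a Reject string meet in one state with the same remainder; add a state when all current targets are rejected. Accepting states are where Accept strings end.
a: 0a undefined. 0a->0: ok.
b: 0b undefined. 0b->0: no, aabbb/baabba meet in 0. Open state 1: 0b->1.
ba: 1a undefined. 1a->0: no, abaab/b meet in 1. 1a->1: no, abaab/aaabb meet in 1 with "b" left. Open state 2: 1a->2.
bb: 1b undefined. 1b->0: no, aabbb/b meet in 1. 1b->1: no, aabbb/aaabb meet in 1. 1b->2: ok.
baa: 2a undefined. 2a->0: no, abaab/b meet in 1. 2a->1: no, abaab/aaabb meet in 2. 2a->2: ok.
baab: 2b undefined. 2b->0: ok.
All examples now run through 3 states with every (state, symbol) defined. Accept strings end in {0}, Reject strings end in {1,2}; accept={0}.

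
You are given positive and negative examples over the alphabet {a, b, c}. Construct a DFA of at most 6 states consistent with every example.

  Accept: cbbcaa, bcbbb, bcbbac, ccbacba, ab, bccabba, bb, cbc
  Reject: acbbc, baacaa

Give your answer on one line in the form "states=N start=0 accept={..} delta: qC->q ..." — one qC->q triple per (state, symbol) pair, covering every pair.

states=4 start=0 accept={0} delta: 0a->0 0b->0 0c->1 1a->1 1b->2 1c->0 2a->0 2b->3 2c->0 3a->1 3b->0 3c->2

Grow the machine one transition at a time. Run the examples from 0; the earliest place one falls off (shortest prefix, ties alphabetical) gets sent to the lowest-numbered state that keeps every Accept/Reject pair distinguishable — a pair clashes when both reach the same state with identical unread suffix — and to a fresh state only if none does.
a: 0a undefined. 0a->0: ok.
b: 0b undefined. 0b->0: ok.
c: 0c undefined. 0c->0: no, cbbcaa/acbbc meet in 0. Open state 1: 0c->1.
cb: 1b undefined. 1b->0: no, cbbcaa/baacaa meet in 1 with "aa" left. 1b->1: no, cbc/acbbc meet in 1 with "c" left. Open state 2: 1b->2.
cc: 1c undefined. 1c->0: ok.
cbb: 2b undefined. 2b->0: no, cbbcaa/baacaa meet in 1 with "aa" left. 2b->1: no, cbbcaa/acbbc meet in 0. 2b->2: no, cbc/acbbc meet in 2 with "c" left. Open state 3: 2b->3.
cbc: 2c undefined. 2c->0: ok.
cbbc: 3c undefined. 3c->0: no, cbbcaa/acbbc meet in 0. 3c->1: no, cbbcaa/baacaa meet in 1 with "aa" left. 3c->2: ok.
baaca: 1a undefined. 1a->0: no, ab/baacaa meet in 0. 1a->1: ok.
bcbba: 3a undefined. 3a->0: no, bcbbac/baacaa meet in 1. 3a->1: ok.
bcbbb: 3b undefined. 3b->0: ok.
cbbca: 2a undefined. 2a->0: ok.
All examples now run through 4 states with every (state, symbol) defined. Accept strings end in {0}, Reject strings end in {1,2}; accept={0}.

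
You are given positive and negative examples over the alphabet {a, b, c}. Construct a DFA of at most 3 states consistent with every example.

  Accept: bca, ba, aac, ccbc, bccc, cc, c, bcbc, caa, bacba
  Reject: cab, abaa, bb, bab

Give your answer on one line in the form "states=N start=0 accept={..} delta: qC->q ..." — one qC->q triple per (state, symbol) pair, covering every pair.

states=3 start=0 accept={0,2} delta: 0a->0 0b->1 0c->0 1a->2 1b->1 1c->0 2a->1 2b->1 2c->0

State merging on the prefix tree: take the shortest (then alphabetical) example prefix whose next move is undefined and point that move at state 0, else 1, else 2, ...; a target is out if some Accept/Reject pair would then sit in one state with the same input left (inseparable). If every existing state is out, open a new one.
a: 0a undefined. 0a->0: ok.
b: 0b undefined. 0b->0: no, ba/abaa meet in 0. Open state 1: 0b->1.
c: 0c undefined. 0c->0: ok.
ba: 1a undefined. 1a->0: no, ba/abaa meet in 0. 1a->1: no, ba/cab meet in 1. Open state 2: 1a->2.
bb: 1b undefined. 1b->0: no, aac/bb meet in 0. 1b->1: ok.
bc: 1c undefined. 1c->0: ok.
bab: 2b undefined. 2b->0: no, bca/bab meet in 0. 2b->1: ok.
bac: 2c undefined. 2c->0: ok.
abaa: 2a undefined. 2a->0: no, bca/abaa meet in 0. 2a->1: ok.
All examples now run through 3 states with every (state, symbol) defined. Accept strings end in {0,2}, Reject strings end in {1}; accept={0,2}.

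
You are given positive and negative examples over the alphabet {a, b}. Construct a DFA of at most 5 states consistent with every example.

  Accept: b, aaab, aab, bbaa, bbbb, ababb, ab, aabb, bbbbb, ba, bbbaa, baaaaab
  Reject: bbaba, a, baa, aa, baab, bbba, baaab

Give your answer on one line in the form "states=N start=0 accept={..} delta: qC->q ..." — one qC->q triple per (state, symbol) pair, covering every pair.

states=5 start=0 accept={1,2,4} delta: 0a->0 0b->1 1a->2 1b->2 2a->3 2b->2 3a->4 3b->0 4a->0 4b->0

Grow the machine one transition at a time. Run the examples from 0; the earliest place one falls off (shortest prefix, ties alphabetical) gets sent to the lowest-numbered state that keeps every Accept/Reject pair distinguishable — a pair clashes when both reach the same state with identical unread suffix — and to a fresh state only if none does.
a: 0a undefined. 0a->0: ok.
b: 0b undefined. 0b->0: no, b/bbaba meet in 0. Open state 1: 0b->1.
ba: 1a undefined. 1a->0: no, b/baab meet in 1. 1a->1: no, b/baa meet in 1. Open state 2: 1a->2.
bb: 1b undefined. 1b->0: no, bbaa/a meet in 0. 1b->1: no, bbaa/baa meet in 2 with "a" left. 1b->2: ok.
baa: 2a undefined. 2a->0: no, b/baab meet in 1. 2a->1: no, b/bbaba meet in 1. 2a->2: no, bbaa/baa meet in 2. Open state 3: 2a->3.
bbb: 2b undefined. 2b->0: no, bbbaa/a meet in 0. 2b->1: no, bbbb/bbba meet in 2. 2b->2: ok.
baaa: 3a undefined. 3a->0: no, b/baaab meet in 1. 3a->1: no, bbbb/baaab meet in 2. 3a->2: no, bbaa/baaab meet in 2. 3a->3: no, bbaa/baa meet in 3. Open state 4: 3a->4.
baab: 3b undefined. 3b->0: ok.
baaaa: 4a undefined. 4a->0: ok.
baaab: 4b undefined. 4b->0: ok.
All examples now run through 5 states with every (state, symbol) defined. Accept strings end in {1,2,4}, Reject strings end in {0,3}; accept={1,2,4}.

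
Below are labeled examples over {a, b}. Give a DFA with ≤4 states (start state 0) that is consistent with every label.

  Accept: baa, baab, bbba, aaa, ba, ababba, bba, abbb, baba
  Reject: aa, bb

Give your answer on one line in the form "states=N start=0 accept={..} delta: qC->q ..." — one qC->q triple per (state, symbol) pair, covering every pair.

State merging on the prefix tree: take the shortest (then alphabetical) example prefix whose next move is undefined and point that move at state 0, else 1, else 2, ...; a target is out if some Accept/Reject pair would then sit in one state with the same input left (inseparable). If every existing state is out, open a new one.
a: 0a undefined. 0a->0: no, aaa/aa meet in 0. Open state 1: 0a->1.
b: 0b undefined. 0b->0: no, baa/aa meet in 1 with "a" left. 0b->1: no, ba/aa meet in 1 with "a" left. Open state 2: 0b->2.
aa: 1a undefined. 1a->0: ok.
ab: 1b undefined. 1b->0: no, abbb/bb meet in 2 with "b" left. 1b->1: ok.
ba: 2a undefined. 2a->0: no, ba/aa meet in 0. 2a->1: no, baa/aa meet in 0. 2a->2: no, baab/bb meet in 2 with "b" left. Open state 3: 2a->3.
bb: 2b undefined. 2b->0: ok.
baa: 3a undefined. 3a->0: no, baa/aa meet in 0. 3a->1: ok.
bab: 3b undefined. 3b->0: ok.
All examples now run through 4 states with every (state, symbol) defined. Accept strings end in {1,3}, Reject strings end in {0}; accept={1,3}.

states=4 start=0 accept={1,3} delta: 0a->1 0b->2 1a->0 1b->1 2a->3 2b->0 3a->1 3b->0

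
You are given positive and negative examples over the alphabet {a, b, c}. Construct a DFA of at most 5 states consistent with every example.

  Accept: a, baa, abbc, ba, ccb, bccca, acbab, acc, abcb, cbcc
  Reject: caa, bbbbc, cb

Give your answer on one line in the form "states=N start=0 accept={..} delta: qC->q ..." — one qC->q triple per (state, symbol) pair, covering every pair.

states=4 start=0 accept={0,1} delta: 0a->0 0b->1 0c->2 1a->0 1b->2 1c->0 2a->2 2b->3 2c->0 3a->0 3b->0 3c->1

Grow the machine one transition at a time. Run the examples from 0; the earliest place one falls off (shortest prefix, ties alphabetical) gets sent to the lowest-numbered state that keeps every Accept/Reject pair distinguishable — a pair clashes when both reach the same state with identical unread suffix — and to a fresh state only if none does.
a: 0a undefined. 0a->0: ok.
b: 0b undefined. 0b->0: no, abbc/bbbbc meet in 0 with "c" left. Open state 1: 0b->1.
c: 0c undefined. 0c->0: no, a/caa meet in 0. 0c->1: no, baa/caa meet in 1 with "aa" left. Open state 2: 0c->2.
ba: 1a undefined. 1a->0: ok.
bb: 1b undefined. 1b->0: no, abbc/bbbbc meet in 2. 1b->1: no, abbc/bbbbc meet in 1 with "c" left. 1b->2: ok.
bc: 1c undefined. 1c->0: ok.
ca: 2a undefined. 2a->0: no, a/caa meet in 0. 2a->1: no, a/caa meet in 0. 2a->2: ok.
cb: 2b undefined. 2b->0: no, a/bbbbc meet in 0. 2b->1: no, abbc/bbbbc meet in 2 with "c" left. 2b->2: no, abbc/bbbbc meet in 2 with "c" left. Open state 3: 2b->3.
cc: 2c undefined. 2c->0: ok.
cbc: 3c undefined. 3c->0: no, cbcc/caa meet in 2. 3c->1: ok.
acba: 3a undefined. 3a->0: ok.
bbbb: 3b undefined. 3b->0: ok.
All examples now run through 4 states with every (state, symbol) defined. Accept strings end in {0,1}, Reject strings end in {2,3}; accept={0,1}.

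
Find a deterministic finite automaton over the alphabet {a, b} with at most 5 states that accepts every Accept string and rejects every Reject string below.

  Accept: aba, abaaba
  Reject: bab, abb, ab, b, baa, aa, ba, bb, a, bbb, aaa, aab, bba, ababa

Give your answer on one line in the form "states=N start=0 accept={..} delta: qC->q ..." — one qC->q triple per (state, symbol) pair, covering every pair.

states=4 start=0 accept={3} delta: 0a->1 0b->0 1a->0 1b->2 2a->3 2b->0 3a->1 3b->0

State merging on the prefix tree: take the shortest (then alphabetical) example prefix whose next move is undefined and point that move at state 0, else 1, else 2, ...; a target is out if some Accept/Reject pair would then sit in one state with the same input left (inseparable). If every existing state is out, open a new one.
a: 0a undefined. 0a->0: no, aba/ba meet in 0 with "ba" left. Open state 1: 0a->1.
b: 0b undefined. 0b->0: ok.
aa: 1a undefined. 1a->0: ok.
ab: 1b undefined. 1b->0: no, aba/ba meet in 1. 1b->1: no, aba/b meet in 0. Open state 2: 1b->2.
aba: 2a undefined. 2a->0: no, aba/b meet in 0. 2a->1: no, aba/ba meet in 1. 2a->2: no, aba/bab meet in 2. Open state 3: 2a->3.
abb: 2b undefined. 2b->0: ok.
abaa: 3a undefined. 3a->0: no, abaaba/ba meet in 1. 3a->1: ok.
abab: 3b undefined. 3b->0: ok.
All examples now run through 4 states with every (state, symbol) defined. Accept strings end in {3}, Reject strings end in {0,1,2}; accept={3}.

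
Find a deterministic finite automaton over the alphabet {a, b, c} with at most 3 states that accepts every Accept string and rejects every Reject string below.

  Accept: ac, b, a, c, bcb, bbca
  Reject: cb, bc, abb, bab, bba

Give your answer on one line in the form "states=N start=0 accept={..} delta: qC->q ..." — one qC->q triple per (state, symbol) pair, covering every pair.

states=3 start=0 accept={0,1} delta: 0a->0 0b->1 0c->1 1a->1 1b->2 1c->2 2a->2 2b->0 2c->0

State merging on the prefix tree: take the shortest (then alphabetical) example prefix whose next move is undefined and point that move at state 0, else 1, else 2, ...; a target is out if some Accept/Reject pair would then sit in one state with the same input left (inseparable). If every existing state is out, open a new one.
a: 0a undefined. 0a->0: ok.
b: 0b undefined. 0b->0: no, ac/bc meet in 0 with "c" left. Open state 1: 0b->1.
c: 0c undefined. 0c->0: no, b/cb meet in 1. 0c->1: ok.
ba: 1a undefined. 1a->0: no, ac/bab meet in 1. 1a->1: ok.
bb: 1b undefined. 1b->0: no, a/cb meet in 0. 1b->1: no, ac/cb meet in 1. Open state 2: 1b->2.
bc: 1c undefined. 1c->0: no, a/bc meet in 0. 1c->1: no, ac/bc meet in 1. 1c->2: ok.
bba: 2a undefined. 2a->0: no, a/bba meet in 0. 2a->1: no, ac/bba meet in 1. 2a->2: ok.
bbc: 2c undefined. 2c->0: ok.
bcb: 2b undefined. 2b->0: ok.
All examples now run through 3 states with every (state, symbol) defined. Accept strings end in {0,1}, Reject strings end in {2}; accept={0,1}.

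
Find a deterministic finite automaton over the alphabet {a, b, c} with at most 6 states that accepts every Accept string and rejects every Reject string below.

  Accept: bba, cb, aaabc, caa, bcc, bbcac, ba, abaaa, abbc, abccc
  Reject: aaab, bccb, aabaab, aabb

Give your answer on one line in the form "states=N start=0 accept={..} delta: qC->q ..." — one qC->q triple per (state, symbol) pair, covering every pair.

Fold the examples into a partial DFA from state 0: repeatedly fix the first undefined (state, symbol) met by the shortest-then-alphabetical prefix, trying targets in increasing order and rejecting any under which an Accept and a Reject string meet in one state with the same remainder; add a state when all current targets are rejected. Accepting states are where Accept strings end.
a: 0a undefined. 0a->0: ok.
b: 0b undefined. 0b->0: no, bba/aaab meet in 0. Open state 1: 0b->1.
c: 0c undefined. 0c->0: no, cb/aaab meet in 1. 0c->1: no, cb/aabb meet in 1 with "b" left. Open state 2: 0c->2.
ba: 1a undefined. 1a->0: ok.
bb: 1b undefined. 1b->0: no, bba/aabb meet in 0. 1b->1: ok.
bc: 1c undefined. 1c->0: no, cb/bccb meet in 2 with "b" left. 1c->1: no, aaabc/aaab meet in 1. 1c->2: ok.
ca: 2a undefined. 2a->0: ok.
cb: 2b undefined. 2b->0: ok.
bcc: 2c undefined. 2c->0: ok.
All examples now run through 3 states with every (state, symbol) defined. Accept strings end in {0,2}, Reject strings end in {1}; accept={0,2}.

states=3 start=0 accept={0,2} delta: 0a->0 0b->1 0c->2 1a->0 1b->1 1c->2 2a->0 2b->0 2c->0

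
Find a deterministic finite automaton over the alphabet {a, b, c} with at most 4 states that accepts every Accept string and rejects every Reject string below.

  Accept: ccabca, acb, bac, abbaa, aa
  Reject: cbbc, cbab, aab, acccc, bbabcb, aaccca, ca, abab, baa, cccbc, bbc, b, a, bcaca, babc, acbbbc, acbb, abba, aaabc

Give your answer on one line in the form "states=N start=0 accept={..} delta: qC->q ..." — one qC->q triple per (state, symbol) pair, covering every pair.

Fold the examples into a partial DFA from state 0: repeatedly fix the first undefined (state, symbol) met by the shortest-then-alphabetical prefix, trying targets in increasing order and rejecting any under which an Accept and a Reject string meet in one state with the same remainder; add a state when all current targets are rejected. Accepting states are where Accept strings end.
a: 0a undefined. 0a->0: no, aa/a meet in 0. Open state 1: 0a->1.
b: 0b undefined. 0b->0: no, aa/baa meet in 1 with "a" left. 0b->1: ok.
c: 0c undefined. 0c->0: ok.
aa: 1a undefined. 1a->0: ok.
ab: 1b undefined. 1b->0: no, ccabca/cbab meet in 1. 1b->1: no, acb/bbabcb meet in 1 with "cb" left. Open state 2: 1b->2.
ac: 1c undefined. 1c->0: no, acb/cbab meet in 1. 1c->1: ok.
aba: 2a undefined. 2a->0: no, acb/bbabcb meet in 2. 2a->1: no, acb/abab meet in 2. 2a->2: ok.
abb: 2b undefined. 2b->0: no, bac/abab meet in 0. 2b->1: no, acb/bbabcb meet in 2. 2b->2: no, acb/abab meet in 2. Open state 3: 2b->3.
bbc: 2c undefined. 2c->0: no, ccabca/cbab meet in 1. 2c->1: ok.
abba: 3a undefined. 3a->0: no, ccabca/abba meet in 0. 3a->1: ok.
acbbb: 3b undefined. 3b->0: no, ccabca/acbbbc meet in 0. 3b->1: ok.
bbabc: 3c undefined. 3c->0: ok.
All examples now run through 4 states with every (state, symbol) defined. Accept strings end in {0,2}, Reject strings end in {1,3}; accept={0,2}.

states=4 start=0 accept={0,2} delta: 0a->1 0b->1 0c->0 1a->0 1b->2 1c->1 2a->2 2b->3 2c->1 3a->1 3b->1 3c->0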